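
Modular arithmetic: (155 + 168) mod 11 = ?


155 + 168 = 323
323 mod 11 = 4


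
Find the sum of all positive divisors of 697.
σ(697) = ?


Divisors of 697: 1, 17, 41, 697
Sum = 1 + 17 + 41 + 697 = 756

σ(697) = 756


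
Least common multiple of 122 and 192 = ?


GCD(122, 192) = 2
LCM = 122*192/2 = 23424/2 = 11712

LCM = 11712


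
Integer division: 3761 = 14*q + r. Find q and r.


3761 = 14 * 268 + 9
Check: 3752 + 9 = 3761

q = 268, r = 9


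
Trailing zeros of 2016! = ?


floor(2016/5) = 403
floor(2016/25) = 80
floor(2016/125) = 16
floor(2016/625) = 3
Total = 502

502 trailing zeros


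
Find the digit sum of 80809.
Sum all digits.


8 + 0 + 8 + 0 + 9 = 25


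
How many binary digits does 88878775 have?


88878775 in base 2 = 101010011000010111010110111
Number of digits = 27

27 digits (base 2)


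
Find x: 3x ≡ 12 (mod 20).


GCD(3, 20) = 1, unique solution
a^(-1) mod 20 = 7
x = 7 * 12 mod 20 = 4

x ≡ 4 (mod 20)


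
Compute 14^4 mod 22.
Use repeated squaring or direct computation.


14^1 mod 22 = 14
14^2 mod 22 = 20
14^3 mod 22 = 16
14^4 mod 22 = 4


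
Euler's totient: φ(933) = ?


933 = 3 × 311
Prime factors: 3, 311
φ(933) = 933 × (1-1/3) × (1-1/311)
= 933 × 2/3 × 310/311 = 620

φ(933) = 620


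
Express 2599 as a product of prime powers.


2599 / 23 = 113
113 / 113 = 1
2599 = 23 × 113


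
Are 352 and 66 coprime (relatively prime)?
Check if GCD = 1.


Euclidean algorithm:
352 = 5 * 66 + 22
66 = 3 * 22 + 0
GCD(352, 66) = 22

No, not coprime (GCD = 22)


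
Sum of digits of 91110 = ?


9 + 1 + 1 + 1 + 0 = 12


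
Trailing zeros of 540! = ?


floor(540/5) = 108
floor(540/25) = 21
floor(540/125) = 4
Total = 133

133 trailing zeros


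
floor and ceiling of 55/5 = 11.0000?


55/5 = 11.0000
floor = 11
ceil = 11

floor = 11, ceil = 11


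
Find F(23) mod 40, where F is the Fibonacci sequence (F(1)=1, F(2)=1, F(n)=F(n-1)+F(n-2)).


F(k) mod 40 for k=1..23:
1, 1, 2, 3, 5, 8, 13, 21, 34, 15, 9, 24, 33, 17, 10, 27, 37, 24, 21, 5, 26, 31, 17
F(23) mod 40 = 17


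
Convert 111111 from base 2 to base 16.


111111 (base 2) = 63 (decimal)
63 (decimal) = 3F (base 16)


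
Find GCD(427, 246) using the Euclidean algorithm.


427 = 1 * 246 + 181
246 = 1 * 181 + 65
181 = 2 * 65 + 51
65 = 1 * 51 + 14
51 = 3 * 14 + 9
14 = 1 * 9 + 5
9 = 1 * 5 + 4
5 = 1 * 4 + 1
4 = 4 * 1 + 0
GCD = 1


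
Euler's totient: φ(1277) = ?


1277 = 1277
Prime factors: 1277
φ(1277) = 1277 × (1-1/1277)
= 1277 × 1276/1277 = 1276

φ(1277) = 1276


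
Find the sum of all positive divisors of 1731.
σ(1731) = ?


Divisors of 1731: 1, 3, 577, 1731
Sum = 1 + 3 + 577 + 1731 = 2312

σ(1731) = 2312


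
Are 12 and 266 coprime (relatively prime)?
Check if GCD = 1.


Euclidean algorithm:
266 = 22 * 12 + 2
12 = 6 * 2 + 0
GCD(12, 266) = 2

No, not coprime (GCD = 2)


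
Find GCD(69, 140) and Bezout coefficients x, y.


Tabular extended Euclidean (each row: r = 69*s + 140*t):
r=69, s=1, t=0
r=140, s=0, t=1
q=0: r=69, s=1, t=0   [69*(1) + 140*(0) = 69]
q=2: r=2, s=-2, t=1   [69*(-2) + 140*(1) = 2]
q=34: r=1, s=69, t=-34   [69*(69) + 140*(-34) = 1]
q=2: r=0, s=-140, t=69   [69*(-140) + 140*(69) = 0]
GCD = 1; from the row with r=1: x=69, y=-34
Check: 69*(69) + 140*(-34) = 4761 - 4760 = 1

GCD = 1, x = 69, y = -34


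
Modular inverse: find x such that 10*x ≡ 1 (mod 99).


Use the extended Euclidean algorithm on (99, 10); each row r = 99*s + 10*t:
r=99, s=1, t=0
r=10, s=0, t=1
q=9: r=9, s=1, t=-9   [99*(1) + 10*(-9) = 9]
q=1: r=1, s=-1, t=10   [99*(-1) + 10*(10) = 1]
q=9: r=0, s=10, t=-99   [99*(10) + 10*(-99) = 0]
GCD = 1 with t = 10, so 10*(10) ≡ 1 (mod 99)
Inverse = 10 mod 99 = 10
Check: 10 * 10 = 100 ≡ 1 (mod 99)

10^(-1) ≡ 10 (mod 99)


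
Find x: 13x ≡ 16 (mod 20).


GCD(13, 20) = 1, unique solution
a^(-1) mod 20 = 17
x = 17 * 16 mod 20 = 12

x ≡ 12 (mod 20)


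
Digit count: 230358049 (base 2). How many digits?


230358049 in base 2 = 1101101110101111110000100001
Number of digits = 28

28 digits (base 2)


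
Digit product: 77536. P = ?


7 × 7 × 5 × 3 × 6 = 4410


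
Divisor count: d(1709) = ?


1709 = 1709^1
d(1709) = (1+1) = 2

2 divisors


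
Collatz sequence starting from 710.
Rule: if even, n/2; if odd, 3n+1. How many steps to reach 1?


710 → 355 → 1066 → 533 → 1600 → 800 → 400 → 200 → 100 → 50 → 25 → 76 → 38 → 19 → 58 → 29 → 88 → 44 → 22 → 11 → 34 → 17 → 52 → 26 → 13 → 40 → 20 → 10 → 5 → 16 → 8 → 4 → 2 → 1
Total steps = 33

33 steps


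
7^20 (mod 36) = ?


7^1 mod 36 = 7
7^2 mod 36 = 13
7^3 mod 36 = 19
7^4 mod 36 = 25
7^5 mod 36 = 31
7^6 mod 36 = 1
7^7 mod 36 = 7
7^8 mod 36 = 13
7^9 mod 36 = 19
7^10 mod 36 = 25
7^11 mod 36 = 31
7^12 mod 36 = 1
7^13 mod 36 = 7
7^14 mod 36 = 13
7^15 mod 36 = 19
7^16 mod 36 = 25
7^17 mod 36 = 31
7^18 mod 36 = 1
7^19 mod 36 = 7
7^20 mod 36 = 13


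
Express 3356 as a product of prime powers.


3356 / 2 = 1678
1678 / 2 = 839
839 / 839 = 1
3356 = 2^2 × 839


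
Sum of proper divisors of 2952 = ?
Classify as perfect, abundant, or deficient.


Proper divisors: 1, 2, 3, 4, 6, 8, 9, 12, 18, 24, 36, 41, 72, 82, 123, 164, 246, 328, 369, 492, 738, 984, 1476
Sum = 1 + 2 + 3 + 4 + 6 + 8 + 9 + 12 + 18 + 24 + 36 + 41 + 72 + 82 + 123 + 164 + 246 + 328 + 369 + 492 + 738 + 984 + 1476 = 5238
5238 > 2952 → abundant

s(2952) = 5238 (abundant)


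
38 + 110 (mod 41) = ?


38 + 110 = 148
148 mod 41 = 25


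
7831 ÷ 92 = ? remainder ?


7831 = 92 * 85 + 11
Check: 7820 + 11 = 7831

q = 85, r = 11


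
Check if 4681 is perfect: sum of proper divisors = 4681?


Proper divisors of 4681: 1, 31, 151
Sum = 1 + 31 + 151 = 183

No, 4681 is not perfect (183 ≠ 4681)


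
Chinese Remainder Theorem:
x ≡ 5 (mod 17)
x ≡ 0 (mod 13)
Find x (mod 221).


M = 17*13 = 221
M1 = M/17 = 13, M2 = M/13 = 17
M1^(-1) mod 17 = 4, M2^(-1) mod 13 = 10
x = 5*13*4 + 0*17*10 = 260
260 mod 221 = 39
Check: 39 mod 17 = 5 ✓, 39 mod 13 = 0 ✓

x ≡ 39 (mod 221)


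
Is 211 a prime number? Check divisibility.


Check divisors up to sqrt(211) = 14.5258
No divisors found.
211 is prime.

Yes, 211 is prime


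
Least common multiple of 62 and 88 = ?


GCD(62, 88) = 2
LCM = 62*88/2 = 5456/2 = 2728

LCM = 2728


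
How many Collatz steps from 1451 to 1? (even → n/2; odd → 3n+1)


1451 → 4354 → 2177 → 6532 → 3266 → 1633 → 4900 → 2450 → 1225 → 3676 → 1838 → 919 → 2758 → 1379 → 4138 → 2069 → 6208 → 3104 → 1552 → 776 → 388 → 194 → 97 → 292 → 146 → 73 → 220 → 110 → 55 → 166 → 83 → 250 → 125 → 376 → 188 → 94 → 47 → 142 → 71 → 214 → 107 → 322 → 161 → 484 → 242 → 121 → 364 → 182 → 91 → 274 → 137 → 412 → 206 → 103 → 310 → 155 → 466 → 233 → 700 → 350 → 175 → 526 → 263 → 790 → 395 → 1186 → 593 → 1780 → 890 → 445 → 1336 → 668 → 334 → 167 → 502 → 251 → 754 → 377 → 1132 → 566 → 283 → 850 → 425 → 1276 → 638 → 319 → 958 → 479 → 1438 → 719 → 2158 → 1079 → 3238 → 1619 → 4858 → 2429 → 7288 → 3644 → 1822 → 911 → 2734 → 1367 → 4102 → 2051 → 6154 → 3077 → 9232 → 4616 → 2308 → 1154 → 577 → 1732 → 866 → 433 → 1300 → 650 → 325 → 976 → 488 → 244 → 122 → 61 → 184 → 92 → 46 → 23 → 70 → 35 → 106 → 53 → 160 → 80 → 40 → 20 → 10 → 5 → 16 → 8 → 4 → 2 → 1
Total steps = 140

140 steps


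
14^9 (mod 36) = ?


14^1 mod 36 = 14
14^2 mod 36 = 16
14^3 mod 36 = 8
14^4 mod 36 = 4
14^5 mod 36 = 20
14^6 mod 36 = 28
14^7 mod 36 = 32
14^8 mod 36 = 16
14^9 mod 36 = 8


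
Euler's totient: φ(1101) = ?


1101 = 3 × 367
Prime factors: 3, 367
φ(1101) = 1101 × (1-1/3) × (1-1/367)
= 1101 × 2/3 × 366/367 = 732

φ(1101) = 732


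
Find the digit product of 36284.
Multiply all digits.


3 × 6 × 2 × 8 × 4 = 1152


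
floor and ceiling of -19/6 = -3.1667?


-19/6 = -3.1667
floor = -4
ceil = -3

floor = -4, ceil = -3


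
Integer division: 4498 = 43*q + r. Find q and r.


4498 = 43 * 104 + 26
Check: 4472 + 26 = 4498

q = 104, r = 26


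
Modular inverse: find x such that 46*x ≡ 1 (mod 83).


Use the extended Euclidean algorithm on (83, 46); each row r = 83*s + 46*t:
r=83, s=1, t=0
r=46, s=0, t=1
q=1: r=37, s=1, t=-1   [83*(1) + 46*(-1) = 37]
q=1: r=9, s=-1, t=2   [83*(-1) + 46*(2) = 9]
q=4: r=1, s=5, t=-9   [83*(5) + 46*(-9) = 1]
q=9: r=0, s=-46, t=83   [83*(-46) + 46*(83) = 0]
GCD = 1 with t = -9, so 46*(-9) ≡ 1 (mod 83)
Inverse = -9 mod 83 = 74
Check: 46 * 74 = 3404 ≡ 1 (mod 83)

46^(-1) ≡ 74 (mod 83)


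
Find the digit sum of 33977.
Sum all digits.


3 + 3 + 9 + 7 + 7 = 29


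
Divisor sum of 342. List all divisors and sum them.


Divisors of 342: 1, 2, 3, 6, 9, 18, 19, 38, 57, 114, 171, 342
Sum = 1 + 2 + 3 + 6 + 9 + 18 + 19 + 38 + 57 + 114 + 171 + 342 = 780

σ(342) = 780


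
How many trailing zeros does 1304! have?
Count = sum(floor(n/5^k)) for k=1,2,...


floor(1304/5) = 260
floor(1304/25) = 52
floor(1304/125) = 10
floor(1304/625) = 2
Total = 324

324 trailing zeros


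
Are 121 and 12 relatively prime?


Euclidean algorithm:
121 = 10 * 12 + 1
12 = 12 * 1 + 0
GCD(121, 12) = 1

Yes, coprime (GCD = 1)


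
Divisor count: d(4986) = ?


4986 = 2^1 × 3^2 × 277^1
d(4986) = (1+1) × (2+1) × (1+1) = 12

12 divisors


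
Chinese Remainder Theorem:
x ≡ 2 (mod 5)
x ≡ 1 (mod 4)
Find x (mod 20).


M = 5*4 = 20
M1 = M/5 = 4, M2 = M/4 = 5
M1^(-1) mod 5 = 4, M2^(-1) mod 4 = 1
x = 2*4*4 + 1*5*1 = 37
37 mod 20 = 17
Check: 17 mod 5 = 2 ✓, 17 mod 4 = 1 ✓

x ≡ 17 (mod 20)


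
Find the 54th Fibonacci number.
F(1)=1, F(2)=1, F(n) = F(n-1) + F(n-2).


Sequence: 1, 1, 2, 3, 5, 8, 13, 21, 34, 55, 89, 144, 233, 377, 610, 987, 1597, 2584, 4181, 6765, 10946, 17711, 28657, 46368, 75025, 121393, 196418, 317811, 514229, 832040, 1346269, 2178309, 3524578, 5702887, 9227465, 14930352, 24157817, 39088169, 63245986, 102334155, 165580141, 267914296, 433494437, 701408733, 1134903170, 1836311903, 2971215073, 4807526976, 7778742049, 12586269025, 20365011074, 32951280099, 53316291173, 86267571272
F(54) = 86267571272


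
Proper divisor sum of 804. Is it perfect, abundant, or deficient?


Proper divisors: 1, 2, 3, 4, 6, 12, 67, 134, 201, 268, 402
Sum = 1 + 2 + 3 + 4 + 6 + 12 + 67 + 134 + 201 + 268 + 402 = 1100
1100 > 804 → abundant

s(804) = 1100 (abundant)


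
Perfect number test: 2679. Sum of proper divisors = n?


Proper divisors of 2679: 1, 3, 19, 47, 57, 141, 893
Sum = 1 + 3 + 19 + 47 + 57 + 141 + 893 = 1161

No, 2679 is not perfect (1161 ≠ 2679)


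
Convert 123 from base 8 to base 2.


123 (base 8) = 83 (decimal)
83 (decimal) = 1010011 (base 2)


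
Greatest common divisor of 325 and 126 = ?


325 = 2 * 126 + 73
126 = 1 * 73 + 53
73 = 1 * 53 + 20
53 = 2 * 20 + 13
20 = 1 * 13 + 7
13 = 1 * 7 + 6
7 = 1 * 6 + 1
6 = 6 * 1 + 0
GCD = 1


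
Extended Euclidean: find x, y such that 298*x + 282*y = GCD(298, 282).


Tabular extended Euclidean (each row: r = 298*s + 282*t):
r=298, s=1, t=0
r=282, s=0, t=1
q=1: r=16, s=1, t=-1   [298*(1) + 282*(-1) = 16]
q=17: r=10, s=-17, t=18   [298*(-17) + 282*(18) = 10]
q=1: r=6, s=18, t=-19   [298*(18) + 282*(-19) = 6]
q=1: r=4, s=-35, t=37   [298*(-35) + 282*(37) = 4]
q=1: r=2, s=53, t=-56   [298*(53) + 282*(-56) = 2]
q=2: r=0, s=-141, t=149   [298*(-141) + 282*(149) = 0]
GCD = 2; from the row with r=2: x=53, y=-56
Check: 298*(53) + 282*(-56) = 15794 - 15792 = 2

GCD = 2, x = 53, y = -56


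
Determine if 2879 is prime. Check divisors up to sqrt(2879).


Check divisors up to sqrt(2879) = 53.6563
No divisors found.
2879 is prime.

Yes, 2879 is prime


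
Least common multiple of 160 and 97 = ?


GCD(160, 97) = 1
LCM = 160*97/1 = 15520/1 = 15520

LCM = 15520


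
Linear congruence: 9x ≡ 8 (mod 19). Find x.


GCD(9, 19) = 1, unique solution
a^(-1) mod 19 = 17
x = 17 * 8 mod 19 = 3

x ≡ 3 (mod 19)


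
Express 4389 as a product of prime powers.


4389 / 3 = 1463
1463 / 7 = 209
209 / 11 = 19
19 / 19 = 1
4389 = 3 × 7 × 11 × 19


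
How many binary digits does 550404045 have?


550404045 in base 2 = 100000110011100111111111001101
Number of digits = 30

30 digits (base 2)


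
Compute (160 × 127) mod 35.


160 × 127 = 20320
20320 mod 35 = 20


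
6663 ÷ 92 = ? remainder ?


6663 = 92 * 72 + 39
Check: 6624 + 39 = 6663

q = 72, r = 39


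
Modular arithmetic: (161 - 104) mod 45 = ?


161 - 104 = 57
57 mod 45 = 12


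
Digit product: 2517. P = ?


2 × 5 × 1 × 7 = 70


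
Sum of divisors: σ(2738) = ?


Divisors of 2738: 1, 2, 37, 74, 1369, 2738
Sum = 1 + 2 + 37 + 74 + 1369 + 2738 = 4221

σ(2738) = 4221


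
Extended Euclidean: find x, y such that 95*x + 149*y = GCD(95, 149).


Tabular extended Euclidean (each row: r = 95*s + 149*t):
r=95, s=1, t=0
r=149, s=0, t=1
q=0: r=95, s=1, t=0   [95*(1) + 149*(0) = 95]
q=1: r=54, s=-1, t=1   [95*(-1) + 149*(1) = 54]
q=1: r=41, s=2, t=-1   [95*(2) + 149*(-1) = 41]
q=1: r=13, s=-3, t=2   [95*(-3) + 149*(2) = 13]
q=3: r=2, s=11, t=-7   [95*(11) + 149*(-7) = 2]
q=6: r=1, s=-69, t=44   [95*(-69) + 149*(44) = 1]
q=2: r=0, s=149, t=-95   [95*(149) + 149*(-95) = 0]
GCD = 1; from the row with r=1: x=-69, y=44
Check: 95*(-69) + 149*(44) = -6555 + 6556 = 1

GCD = 1, x = -69, y = 44


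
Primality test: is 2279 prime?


2279 / 43 = 53 (exact division)
2279 is NOT prime.

No, 2279 is not prime


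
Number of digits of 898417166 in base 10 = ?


898417166 has 9 digits in base 10
floor(log10(898417166)) + 1 = floor(8.9535) + 1 = 9

9 digits (base 10)


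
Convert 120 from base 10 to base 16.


120 (base 10) = 120 (decimal)
120 (decimal) = 78 (base 16)


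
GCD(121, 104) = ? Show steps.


121 = 1 * 104 + 17
104 = 6 * 17 + 2
17 = 8 * 2 + 1
2 = 2 * 1 + 0
GCD = 1


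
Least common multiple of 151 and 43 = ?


GCD(151, 43) = 1
LCM = 151*43/1 = 6493/1 = 6493

LCM = 6493


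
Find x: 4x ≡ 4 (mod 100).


GCD(4, 100) = 4 divides 4
Divide: 1x ≡ 1 (mod 25)
x ≡ 1 (mod 25)


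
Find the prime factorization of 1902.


1902 / 2 = 951
951 / 3 = 317
317 / 317 = 1
1902 = 2 × 3 × 317


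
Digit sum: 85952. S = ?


8 + 5 + 9 + 5 + 2 = 29


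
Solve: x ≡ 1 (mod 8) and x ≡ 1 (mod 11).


M = 8*11 = 88
M1 = M/8 = 11, M2 = M/11 = 8
M1^(-1) mod 8 = 3, M2^(-1) mod 11 = 7
x = 1*11*3 + 1*8*7 = 89
89 mod 88 = 1
Check: 1 mod 8 = 1 ✓, 1 mod 11 = 1 ✓

x ≡ 1 (mod 88)


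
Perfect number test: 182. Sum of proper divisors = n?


Proper divisors of 182: 1, 2, 7, 13, 14, 26, 91
Sum = 1 + 2 + 7 + 13 + 14 + 26 + 91 = 154

No, 182 is not perfect (154 ≠ 182)


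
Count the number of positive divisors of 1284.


1284 = 2^2 × 3^1 × 107^1
d(1284) = (2+1) × (1+1) × (1+1) = 12

12 divisors


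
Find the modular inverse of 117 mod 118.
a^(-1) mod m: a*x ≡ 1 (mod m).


Use the extended Euclidean algorithm on (118, 117); each row r = 118*s + 117*t:
r=118, s=1, t=0
r=117, s=0, t=1
q=1: r=1, s=1, t=-1   [118*(1) + 117*(-1) = 1]
q=117: r=0, s=-117, t=118   [118*(-117) + 117*(118) = 0]
GCD = 1 with t = -1, so 117*(-1) ≡ 1 (mod 118)
Inverse = -1 mod 118 = 117
Check: 117 * 117 = 13689 ≡ 1 (mod 118)

117^(-1) ≡ 117 (mod 118)


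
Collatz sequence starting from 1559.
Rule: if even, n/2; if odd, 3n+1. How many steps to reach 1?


1559 → 4678 → 2339 → 7018 → 3509 → 10528 → 5264 → 2632 → 1316 → 658 → 329 → 988 → 494 → 247 → 742 → 371 → 1114 → 557 → 1672 → 836 → 418 → 209 → 628 → 314 → 157 → 472 → 236 → 118 → 59 → 178 → 89 → 268 → 134 → 67 → 202 → 101 → 304 → 152 → 76 → 38 → 19 → 58 → 29 → 88 → 44 → 22 → 11 → 34 → 17 → 52 → 26 → 13 → 40 → 20 → 10 → 5 → 16 → 8 → 4 → 2 → 1
Total steps = 60

60 steps


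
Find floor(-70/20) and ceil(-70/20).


-70/20 = -3.5000
floor = -4
ceil = -3

floor = -4, ceil = -3


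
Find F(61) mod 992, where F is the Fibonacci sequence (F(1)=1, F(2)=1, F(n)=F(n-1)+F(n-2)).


F(k) mod 992 for k=1..61:
1, 1, 2, 3, 5, 8, 13, 21, 34, 55, 89, 144, 233, 377, 610, 987, 605, 600, 213, 813, 34, 847, 881, 736, 625, 369, 2, 371, 373, 744, 125, 869, 2, 871, 873, 752, 633, 393, 34, 427, 461, 888, 357, 253, 610, 863, 481, 352, 833, 193, 34, 227, 261, 488, 749, 245, 2, 247, 249, 496, 745
F(61) mod 992 = 745


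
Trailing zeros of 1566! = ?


floor(1566/5) = 313
floor(1566/25) = 62
floor(1566/125) = 12
floor(1566/625) = 2
Total = 389

389 trailing zeros


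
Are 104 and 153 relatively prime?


Euclidean algorithm:
153 = 1 * 104 + 49
104 = 2 * 49 + 6
49 = 8 * 6 + 1
6 = 6 * 1 + 0
GCD(104, 153) = 1

Yes, coprime (GCD = 1)


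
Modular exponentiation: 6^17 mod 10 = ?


6^1 mod 10 = 6
6^2 mod 10 = 6
6^3 mod 10 = 6
6^4 mod 10 = 6
6^5 mod 10 = 6
6^6 mod 10 = 6
6^7 mod 10 = 6
6^8 mod 10 = 6
6^9 mod 10 = 6
6^10 mod 10 = 6
6^11 mod 10 = 6
6^12 mod 10 = 6
6^13 mod 10 = 6
6^14 mod 10 = 6
6^15 mod 10 = 6
6^16 mod 10 = 6
6^17 mod 10 = 6


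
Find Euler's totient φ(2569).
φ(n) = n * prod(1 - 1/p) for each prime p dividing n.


2569 = 7 × 367
Prime factors: 7, 367
φ(2569) = 2569 × (1-1/7) × (1-1/367)
= 2569 × 6/7 × 366/367 = 2196

φ(2569) = 2196


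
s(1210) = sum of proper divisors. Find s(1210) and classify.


Proper divisors: 1, 2, 5, 10, 11, 22, 55, 110, 121, 242, 605
Sum = 1 + 2 + 5 + 10 + 11 + 22 + 55 + 110 + 121 + 242 + 605 = 1184
1184 < 1210 → deficient

s(1210) = 1184 (deficient)


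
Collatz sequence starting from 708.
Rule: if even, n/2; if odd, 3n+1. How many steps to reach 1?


708 → 354 → 177 → 532 → 266 → 133 → 400 → 200 → 100 → 50 → 25 → 76 → 38 → 19 → 58 → 29 → 88 → 44 → 22 → 11 → 34 → 17 → 52 → 26 → 13 → 40 → 20 → 10 → 5 → 16 → 8 → 4 → 2 → 1
Total steps = 33

33 steps


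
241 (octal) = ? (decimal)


241 (base 8) = 161 (decimal)
161 (decimal) = 161 (base 10)


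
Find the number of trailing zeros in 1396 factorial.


floor(1396/5) = 279
floor(1396/25) = 55
floor(1396/125) = 11
floor(1396/625) = 2
Total = 347

347 trailing zeros


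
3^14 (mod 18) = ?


3^1 mod 18 = 3
3^2 mod 18 = 9
3^3 mod 18 = 9
3^4 mod 18 = 9
3^5 mod 18 = 9
3^6 mod 18 = 9
3^7 mod 18 = 9
3^8 mod 18 = 9
3^9 mod 18 = 9
3^10 mod 18 = 9
3^11 mod 18 = 9
3^12 mod 18 = 9
3^13 mod 18 = 9
3^14 mod 18 = 9


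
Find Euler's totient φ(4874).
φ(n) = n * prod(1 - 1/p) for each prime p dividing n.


4874 = 2 × 2437
Prime factors: 2, 2437
φ(4874) = 4874 × (1-1/2) × (1-1/2437)
= 4874 × 1/2 × 2436/2437 = 2436

φ(4874) = 2436


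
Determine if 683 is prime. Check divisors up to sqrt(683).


Check divisors up to sqrt(683) = 26.1343
No divisors found.
683 is prime.

Yes, 683 is prime


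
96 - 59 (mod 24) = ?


96 - 59 = 37
37 mod 24 = 13


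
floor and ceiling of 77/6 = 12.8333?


77/6 = 12.8333
floor = 12
ceil = 13

floor = 12, ceil = 13


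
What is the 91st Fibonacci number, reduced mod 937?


F(k) mod 937 for k=1..91:
1, 1, 2, 3, 5, 8, 13, 21, 34, 55, 89, 144, 233, 377, 610, 50, 660, 710, 433, 206, 639, 845, 547, 455, 65, 520, 585, 168, 753, 921, 737, 721, 521, 305, 826, 194, 83, 277, 360, 637, 60, 697, 757, 517, 337, 854, 254, 171, 425, 596, 84, 680, 764, 507, 334, 841, 238, 142, 380, 522, 902, 487, 452, 2, 454, 456, 910, 429, 402, 831, 296, 190, 486, 676, 225, 901, 189, 153, 342, 495, 837, 395, 295, 690, 48, 738, 786, 587, 436, 86, 522
F(91) mod 937 = 522


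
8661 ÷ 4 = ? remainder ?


8661 = 4 * 2165 + 1
Check: 8660 + 1 = 8661

q = 2165, r = 1


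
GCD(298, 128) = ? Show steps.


298 = 2 * 128 + 42
128 = 3 * 42 + 2
42 = 21 * 2 + 0
GCD = 2


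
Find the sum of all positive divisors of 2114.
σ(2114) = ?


Divisors of 2114: 1, 2, 7, 14, 151, 302, 1057, 2114
Sum = 1 + 2 + 7 + 14 + 151 + 302 + 1057 + 2114 = 3648

σ(2114) = 3648


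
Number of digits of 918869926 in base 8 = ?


918869926 in base 8 = 6661153646
Number of digits = 10

10 digits (base 8)


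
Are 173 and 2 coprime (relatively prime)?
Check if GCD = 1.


Euclidean algorithm:
173 = 86 * 2 + 1
2 = 2 * 1 + 0
GCD(173, 2) = 1

Yes, coprime (GCD = 1)


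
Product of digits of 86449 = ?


8 × 6 × 4 × 4 × 9 = 6912


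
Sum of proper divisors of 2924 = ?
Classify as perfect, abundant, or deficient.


Proper divisors: 1, 2, 4, 17, 34, 43, 68, 86, 172, 731, 1462
Sum = 1 + 2 + 4 + 17 + 34 + 43 + 68 + 86 + 172 + 731 + 1462 = 2620
2620 < 2924 → deficient

s(2924) = 2620 (deficient)


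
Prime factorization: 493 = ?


493 / 17 = 29
29 / 29 = 1
493 = 17 × 29


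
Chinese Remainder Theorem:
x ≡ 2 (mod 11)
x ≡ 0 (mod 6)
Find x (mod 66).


M = 11*6 = 66
M1 = M/11 = 6, M2 = M/6 = 11
M1^(-1) mod 11 = 2, M2^(-1) mod 6 = 5
x = 2*6*2 + 0*11*5 = 24
24 mod 66 = 24
Check: 24 mod 11 = 2 ✓, 24 mod 6 = 0 ✓

x ≡ 24 (mod 66)


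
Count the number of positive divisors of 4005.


4005 = 3^2 × 5^1 × 89^1
d(4005) = (2+1) × (1+1) × (1+1) = 12

12 divisors


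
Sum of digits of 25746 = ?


2 + 5 + 7 + 4 + 6 = 24


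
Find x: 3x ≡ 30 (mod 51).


GCD(3, 51) = 3 divides 30
Divide: 1x ≡ 10 (mod 17)
x ≡ 10 (mod 17)


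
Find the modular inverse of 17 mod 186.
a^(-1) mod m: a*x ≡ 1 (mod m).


Use the extended Euclidean algorithm on (186, 17); each row r = 186*s + 17*t:
r=186, s=1, t=0
r=17, s=0, t=1
q=10: r=16, s=1, t=-10   [186*(1) + 17*(-10) = 16]
q=1: r=1, s=-1, t=11   [186*(-1) + 17*(11) = 1]
q=16: r=0, s=17, t=-186   [186*(17) + 17*(-186) = 0]
GCD = 1 with t = 11, so 17*(11) ≡ 1 (mod 186)
Inverse = 11 mod 186 = 11
Check: 17 * 11 = 187 ≡ 1 (mod 186)

17^(-1) ≡ 11 (mod 186)


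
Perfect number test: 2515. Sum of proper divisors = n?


Proper divisors of 2515: 1, 5, 503
Sum = 1 + 5 + 503 = 509

No, 2515 is not perfect (509 ≠ 2515)


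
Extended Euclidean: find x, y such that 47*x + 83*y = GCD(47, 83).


Tabular extended Euclidean (each row: r = 47*s + 83*t):
r=47, s=1, t=0
r=83, s=0, t=1
q=0: r=47, s=1, t=0   [47*(1) + 83*(0) = 47]
q=1: r=36, s=-1, t=1   [47*(-1) + 83*(1) = 36]
q=1: r=11, s=2, t=-1   [47*(2) + 83*(-1) = 11]
q=3: r=3, s=-7, t=4   [47*(-7) + 83*(4) = 3]
q=3: r=2, s=23, t=-13   [47*(23) + 83*(-13) = 2]
q=1: r=1, s=-30, t=17   [47*(-30) + 83*(17) = 1]
q=2: r=0, s=83, t=-47   [47*(83) + 83*(-47) = 0]
GCD = 1; from the row with r=1: x=-30, y=17
Check: 47*(-30) + 83*(17) = -1410 + 1411 = 1

GCD = 1, x = -30, y = 17


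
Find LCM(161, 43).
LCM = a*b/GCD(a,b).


GCD(161, 43) = 1
LCM = 161*43/1 = 6923/1 = 6923

LCM = 6923


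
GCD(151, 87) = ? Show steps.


151 = 1 * 87 + 64
87 = 1 * 64 + 23
64 = 2 * 23 + 18
23 = 1 * 18 + 5
18 = 3 * 5 + 3
5 = 1 * 3 + 2
3 = 1 * 2 + 1
2 = 2 * 1 + 0
GCD = 1


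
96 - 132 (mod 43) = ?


96 - 132 = -36
-36 mod 43 = 7


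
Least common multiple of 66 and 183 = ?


GCD(66, 183) = 3
LCM = 66*183/3 = 12078/3 = 4026

LCM = 4026


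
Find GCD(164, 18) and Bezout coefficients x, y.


Tabular extended Euclidean (each row: r = 164*s + 18*t):
r=164, s=1, t=0
r=18, s=0, t=1
q=9: r=2, s=1, t=-9   [164*(1) + 18*(-9) = 2]
q=9: r=0, s=-9, t=82   [164*(-9) + 18*(82) = 0]
GCD = 2; from the row with r=2: x=1, y=-9
Check: 164*(1) + 18*(-9) = 164 - 162 = 2

GCD = 2, x = 1, y = -9


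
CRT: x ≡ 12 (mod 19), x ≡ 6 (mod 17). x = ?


M = 19*17 = 323
M1 = M/19 = 17, M2 = M/17 = 19
M1^(-1) mod 19 = 9, M2^(-1) mod 17 = 9
x = 12*17*9 + 6*19*9 = 2862
2862 mod 323 = 278
Check: 278 mod 19 = 12 ✓, 278 mod 17 = 6 ✓

x ≡ 278 (mod 323)


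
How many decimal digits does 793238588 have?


793238588 has 9 digits in base 10
floor(log10(793238588)) + 1 = floor(8.8994) + 1 = 9

9 digits (base 10)


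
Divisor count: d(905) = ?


905 = 5^1 × 181^1
d(905) = (1+1) × (1+1) = 4

4 divisors


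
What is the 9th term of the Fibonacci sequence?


Sequence: 1, 1, 2, 3, 5, 8, 13, 21, 34
F(9) = 34


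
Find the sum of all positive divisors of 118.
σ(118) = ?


Divisors of 118: 1, 2, 59, 118
Sum = 1 + 2 + 59 + 118 = 180

σ(118) = 180


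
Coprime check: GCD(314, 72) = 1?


Euclidean algorithm:
314 = 4 * 72 + 26
72 = 2 * 26 + 20
26 = 1 * 20 + 6
20 = 3 * 6 + 2
6 = 3 * 2 + 0
GCD(314, 72) = 2

No, not coprime (GCD = 2)


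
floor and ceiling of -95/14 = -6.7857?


-95/14 = -6.7857
floor = -7
ceil = -6

floor = -7, ceil = -6


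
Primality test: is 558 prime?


558 / 2 = 279 (exact division)
558 is NOT prime.

No, 558 is not prime


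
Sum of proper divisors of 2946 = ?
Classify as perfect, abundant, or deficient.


Proper divisors: 1, 2, 3, 6, 491, 982, 1473
Sum = 1 + 2 + 3 + 6 + 491 + 982 + 1473 = 2958
2958 > 2946 → abundant

s(2946) = 2958 (abundant)


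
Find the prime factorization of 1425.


1425 / 3 = 475
475 / 5 = 95
95 / 5 = 19
19 / 19 = 1
1425 = 3 × 5^2 × 19


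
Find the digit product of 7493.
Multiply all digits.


7 × 4 × 9 × 3 = 756


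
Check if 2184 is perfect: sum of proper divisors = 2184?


Proper divisors of 2184: 1, 2, 3, 4, 6, 7, 8, 12, 13, 14, 21, 24, 26, 28, 39, 42, 52, 56, 78, 84, 91, 104, 156, 168, 182, 273, 312, 364, 546, 728, 1092
Sum = 1 + 2 + 3 + 4 + 6 + 7 + 8 + 12 + 13 + 14 + 21 + 24 + 26 + 28 + 39 + 42 + 52 + 56 + 78 + 84 + 91 + 104 + 156 + 168 + 182 + 273 + 312 + 364 + 546 + 728 + 1092 = 4536

No, 2184 is not perfect (4536 ≠ 2184)


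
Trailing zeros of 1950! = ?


floor(1950/5) = 390
floor(1950/25) = 78
floor(1950/125) = 15
floor(1950/625) = 3
Total = 486

486 trailing zeros


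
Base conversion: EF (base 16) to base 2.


EF (base 16) = 239 (decimal)
239 (decimal) = 11101111 (base 2)


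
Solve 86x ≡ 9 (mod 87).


GCD(86, 87) = 1, unique solution
a^(-1) mod 87 = 86
x = 86 * 9 mod 87 = 78

x ≡ 78 (mod 87)


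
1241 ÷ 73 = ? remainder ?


1241 = 73 * 17 + 0
Check: 1241 + 0 = 1241

q = 17, r = 0


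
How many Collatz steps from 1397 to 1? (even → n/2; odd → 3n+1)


1397 → 4192 → 2096 → 1048 → 524 → 262 → 131 → 394 → 197 → 592 → 296 → 148 → 74 → 37 → 112 → 56 → 28 → 14 → 7 → 22 → 11 → 34 → 17 → 52 → 26 → 13 → 40 → 20 → 10 → 5 → 16 → 8 → 4 → 2 → 1
Total steps = 34

34 steps


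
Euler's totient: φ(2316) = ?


2316 = 2^2 × 3 × 193
Prime factors: 2, 3, 193
φ(2316) = 2316 × (1-1/2) × (1-1/3) × (1-1/193)
= 2316 × 1/2 × 2/3 × 192/193 = 768

φ(2316) = 768


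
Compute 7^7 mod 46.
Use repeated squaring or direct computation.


7^1 mod 46 = 7
7^2 mod 46 = 3
7^3 mod 46 = 21
7^4 mod 46 = 9
7^5 mod 46 = 17
7^6 mod 46 = 27
7^7 mod 46 = 5


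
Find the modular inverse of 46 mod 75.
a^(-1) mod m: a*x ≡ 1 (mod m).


Use the extended Euclidean algorithm on (75, 46); each row r = 75*s + 46*t:
r=75, s=1, t=0
r=46, s=0, t=1
q=1: r=29, s=1, t=-1   [75*(1) + 46*(-1) = 29]
q=1: r=17, s=-1, t=2   [75*(-1) + 46*(2) = 17]
q=1: r=12, s=2, t=-3   [75*(2) + 46*(-3) = 12]
q=1: r=5, s=-3, t=5   [75*(-3) + 46*(5) = 5]
q=2: r=2, s=8, t=-13   [75*(8) + 46*(-13) = 2]
q=2: r=1, s=-19, t=31   [75*(-19) + 46*(31) = 1]
q=2: r=0, s=46, t=-75   [75*(46) + 46*(-75) = 0]
GCD = 1 with t = 31, so 46*(31) ≡ 1 (mod 75)
Inverse = 31 mod 75 = 31
Check: 46 * 31 = 1426 ≡ 1 (mod 75)

46^(-1) ≡ 31 (mod 75)


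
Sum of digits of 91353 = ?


9 + 1 + 3 + 5 + 3 = 21


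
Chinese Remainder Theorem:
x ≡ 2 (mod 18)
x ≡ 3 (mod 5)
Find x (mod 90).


M = 18*5 = 90
M1 = M/18 = 5, M2 = M/5 = 18
M1^(-1) mod 18 = 11, M2^(-1) mod 5 = 2
x = 2*5*11 + 3*18*2 = 218
218 mod 90 = 38
Check: 38 mod 18 = 2 ✓, 38 mod 5 = 3 ✓

x ≡ 38 (mod 90)


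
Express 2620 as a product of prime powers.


2620 / 2 = 1310
1310 / 2 = 655
655 / 5 = 131
131 / 131 = 1
2620 = 2^2 × 5 × 131


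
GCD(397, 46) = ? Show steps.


397 = 8 * 46 + 29
46 = 1 * 29 + 17
29 = 1 * 17 + 12
17 = 1 * 12 + 5
12 = 2 * 5 + 2
5 = 2 * 2 + 1
2 = 2 * 1 + 0
GCD = 1


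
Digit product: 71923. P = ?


7 × 1 × 9 × 2 × 3 = 378


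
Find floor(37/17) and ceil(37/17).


37/17 = 2.1765
floor = 2
ceil = 3

floor = 2, ceil = 3


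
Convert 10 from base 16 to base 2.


10 (base 16) = 16 (decimal)
16 (decimal) = 10000 (base 2)


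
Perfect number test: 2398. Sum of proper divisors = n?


Proper divisors of 2398: 1, 2, 11, 22, 109, 218, 1199
Sum = 1 + 2 + 11 + 22 + 109 + 218 + 1199 = 1562

No, 2398 is not perfect (1562 ≠ 2398)


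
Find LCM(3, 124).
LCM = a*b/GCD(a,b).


GCD(3, 124) = 1
LCM = 3*124/1 = 372/1 = 372

LCM = 372


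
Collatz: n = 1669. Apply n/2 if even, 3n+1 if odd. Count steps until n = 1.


1669 → 5008 → 2504 → 1252 → 626 → 313 → 940 → 470 → 235 → 706 → 353 → 1060 → 530 → 265 → 796 → 398 → 199 → 598 → 299 → 898 → 449 → 1348 → 674 → 337 → 1012 → 506 → 253 → 760 → 380 → 190 → 95 → 286 → 143 → 430 → 215 → 646 → 323 → 970 → 485 → 1456 → 728 → 364 → 182 → 91 → 274 → 137 → 412 → 206 → 103 → 310 → 155 → 466 → 233 → 700 → 350 → 175 → 526 → 263 → 790 → 395 → 1186 → 593 → 1780 → 890 → 445 → 1336 → 668 → 334 → 167 → 502 → 251 → 754 → 377 → 1132 → 566 → 283 → 850 → 425 → 1276 → 638 → 319 → 958 → 479 → 1438 → 719 → 2158 → 1079 → 3238 → 1619 → 4858 → 2429 → 7288 → 3644 → 1822 → 911 → 2734 → 1367 → 4102 → 2051 → 6154 → 3077 → 9232 → 4616 → 2308 → 1154 → 577 → 1732 → 866 → 433 → 1300 → 650 → 325 → 976 → 488 → 244 → 122 → 61 → 184 → 92 → 46 → 23 → 70 → 35 → 106 → 53 → 160 → 80 → 40 → 20 → 10 → 5 → 16 → 8 → 4 → 2 → 1
Total steps = 135

135 steps


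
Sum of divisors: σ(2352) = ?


Divisors of 2352: 1, 2, 3, 4, 6, 7, 8, 12, 14, 16, 21, 24, 28, 42, 48, 49, 56, 84, 98, 112, 147, 168, 196, 294, 336, 392, 588, 784, 1176, 2352
Sum = 1 + 2 + 3 + 4 + 6 + 7 + 8 + 12 + 14 + 16 + 21 + 24 + 28 + 42 + 48 + 49 + 56 + 84 + 98 + 112 + 147 + 168 + 196 + 294 + 336 + 392 + 588 + 784 + 1176 + 2352 = 7068

σ(2352) = 7068


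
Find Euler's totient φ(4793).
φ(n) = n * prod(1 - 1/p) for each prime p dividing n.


4793 = 4793
Prime factors: 4793
φ(4793) = 4793 × (1-1/4793)
= 4793 × 4792/4793 = 4792

φ(4793) = 4792


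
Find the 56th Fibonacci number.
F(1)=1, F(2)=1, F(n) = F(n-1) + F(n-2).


Sequence: 1, 1, 2, 3, 5, 8, 13, 21, 34, 55, 89, 144, 233, 377, 610, 987, 1597, 2584, 4181, 6765, 10946, 17711, 28657, 46368, 75025, 121393, 196418, 317811, 514229, 832040, 1346269, 2178309, 3524578, 5702887, 9227465, 14930352, 24157817, 39088169, 63245986, 102334155, 165580141, 267914296, 433494437, 701408733, 1134903170, 1836311903, 2971215073, 4807526976, 7778742049, 12586269025, 20365011074, 32951280099, 53316291173, 86267571272, 139583862445, 225851433717
F(56) = 225851433717


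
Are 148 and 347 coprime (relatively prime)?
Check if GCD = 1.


Euclidean algorithm:
347 = 2 * 148 + 51
148 = 2 * 51 + 46
51 = 1 * 46 + 5
46 = 9 * 5 + 1
5 = 5 * 1 + 0
GCD(148, 347) = 1

Yes, coprime (GCD = 1)


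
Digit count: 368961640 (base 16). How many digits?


368961640 in base 16 = 15FDE868
Number of digits = 8

8 digits (base 16)


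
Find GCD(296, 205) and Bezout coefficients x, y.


Tabular extended Euclidean (each row: r = 296*s + 205*t):
r=296, s=1, t=0
r=205, s=0, t=1
q=1: r=91, s=1, t=-1   [296*(1) + 205*(-1) = 91]
q=2: r=23, s=-2, t=3   [296*(-2) + 205*(3) = 23]
q=3: r=22, s=7, t=-10   [296*(7) + 205*(-10) = 22]
q=1: r=1, s=-9, t=13   [296*(-9) + 205*(13) = 1]
q=22: r=0, s=205, t=-296   [296*(205) + 205*(-296) = 0]
GCD = 1; from the row with r=1: x=-9, y=13
Check: 296*(-9) + 205*(13) = -2664 + 2665 = 1

GCD = 1, x = -9, y = 13


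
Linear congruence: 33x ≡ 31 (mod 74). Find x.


GCD(33, 74) = 1, unique solution
a^(-1) mod 74 = 9
x = 9 * 31 mod 74 = 57

x ≡ 57 (mod 74)


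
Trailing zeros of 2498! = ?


floor(2498/5) = 499
floor(2498/25) = 99
floor(2498/125) = 19
floor(2498/625) = 3
Total = 620

620 trailing zeros


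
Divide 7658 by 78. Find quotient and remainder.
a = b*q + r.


7658 = 78 * 98 + 14
Check: 7644 + 14 = 7658

q = 98, r = 14


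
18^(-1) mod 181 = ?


Use the extended Euclidean algorithm on (181, 18); each row r = 181*s + 18*t:
r=181, s=1, t=0
r=18, s=0, t=1
q=10: r=1, s=1, t=-10   [181*(1) + 18*(-10) = 1]
q=18: r=0, s=-18, t=181   [181*(-18) + 18*(181) = 0]
GCD = 1 with t = -10, so 18*(-10) ≡ 1 (mod 181)
Inverse = -10 mod 181 = 171
Check: 18 * 171 = 3078 ≡ 1 (mod 181)

18^(-1) ≡ 171 (mod 181)


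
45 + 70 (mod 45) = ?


45 + 70 = 115
115 mod 45 = 25


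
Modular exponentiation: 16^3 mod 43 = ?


16^1 mod 43 = 16
16^2 mod 43 = 41
16^3 mod 43 = 11


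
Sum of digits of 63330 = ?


6 + 3 + 3 + 3 + 0 = 15


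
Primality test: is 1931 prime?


Check divisors up to sqrt(1931) = 43.9431
No divisors found.
1931 is prime.

Yes, 1931 is prime


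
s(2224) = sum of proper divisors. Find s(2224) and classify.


Proper divisors: 1, 2, 4, 8, 16, 139, 278, 556, 1112
Sum = 1 + 2 + 4 + 8 + 16 + 139 + 278 + 556 + 1112 = 2116
2116 < 2224 → deficient

s(2224) = 2116 (deficient)


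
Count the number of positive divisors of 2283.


2283 = 3^1 × 761^1
d(2283) = (1+1) × (1+1) = 4

4 divisors


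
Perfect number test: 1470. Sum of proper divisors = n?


Proper divisors of 1470: 1, 2, 3, 5, 6, 7, 10, 14, 15, 21, 30, 35, 42, 49, 70, 98, 105, 147, 210, 245, 294, 490, 735
Sum = 1 + 2 + 3 + 5 + 6 + 7 + 10 + 14 + 15 + 21 + 30 + 35 + 42 + 49 + 70 + 98 + 105 + 147 + 210 + 245 + 294 + 490 + 735 = 2634

No, 1470 is not perfect (2634 ≠ 1470)


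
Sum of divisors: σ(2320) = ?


Divisors of 2320: 1, 2, 4, 5, 8, 10, 16, 20, 29, 40, 58, 80, 116, 145, 232, 290, 464, 580, 1160, 2320
Sum = 1 + 2 + 4 + 5 + 8 + 10 + 16 + 20 + 29 + 40 + 58 + 80 + 116 + 145 + 232 + 290 + 464 + 580 + 1160 + 2320 = 5580

σ(2320) = 5580


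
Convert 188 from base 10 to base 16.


188 (base 10) = 188 (decimal)
188 (decimal) = BC (base 16)


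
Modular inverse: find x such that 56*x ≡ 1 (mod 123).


Use the extended Euclidean algorithm on (123, 56); each row r = 123*s + 56*t:
r=123, s=1, t=0
r=56, s=0, t=1
q=2: r=11, s=1, t=-2   [123*(1) + 56*(-2) = 11]
q=5: r=1, s=-5, t=11   [123*(-5) + 56*(11) = 1]
q=11: r=0, s=56, t=-123   [123*(56) + 56*(-123) = 0]
GCD = 1 with t = 11, so 56*(11) ≡ 1 (mod 123)
Inverse = 11 mod 123 = 11
Check: 56 * 11 = 616 ≡ 1 (mod 123)

56^(-1) ≡ 11 (mod 123)


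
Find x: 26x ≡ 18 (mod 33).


GCD(26, 33) = 1, unique solution
a^(-1) mod 33 = 14
x = 14 * 18 mod 33 = 21

x ≡ 21 (mod 33)


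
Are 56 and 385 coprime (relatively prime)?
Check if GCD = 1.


Euclidean algorithm:
385 = 6 * 56 + 49
56 = 1 * 49 + 7
49 = 7 * 7 + 0
GCD(56, 385) = 7

No, not coprime (GCD = 7)


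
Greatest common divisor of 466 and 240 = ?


466 = 1 * 240 + 226
240 = 1 * 226 + 14
226 = 16 * 14 + 2
14 = 7 * 2 + 0
GCD = 2


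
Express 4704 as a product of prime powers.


4704 / 2 = 2352
2352 / 2 = 1176
1176 / 2 = 588
588 / 2 = 294
294 / 2 = 147
147 / 3 = 49
49 / 7 = 7
7 / 7 = 1
4704 = 2^5 × 3 × 7^2


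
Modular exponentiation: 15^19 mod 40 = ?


15^1 mod 40 = 15
15^2 mod 40 = 25
15^3 mod 40 = 15
15^4 mod 40 = 25
15^5 mod 40 = 15
15^6 mod 40 = 25
15^7 mod 40 = 15
15^8 mod 40 = 25
15^9 mod 40 = 15
15^10 mod 40 = 25
15^11 mod 40 = 15
15^12 mod 40 = 25
15^13 mod 40 = 15
15^14 mod 40 = 25
15^15 mod 40 = 15
15^16 mod 40 = 25
15^17 mod 40 = 15
15^18 mod 40 = 25
15^19 mod 40 = 15


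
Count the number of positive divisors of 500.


500 = 2^2 × 5^3
d(500) = (2+1) × (3+1) = 12

12 divisors


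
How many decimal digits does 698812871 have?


698812871 has 9 digits in base 10
floor(log10(698812871)) + 1 = floor(8.8444) + 1 = 9

9 digits (base 10)


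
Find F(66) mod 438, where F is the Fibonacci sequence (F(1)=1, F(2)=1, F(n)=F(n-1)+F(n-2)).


F(k) mod 438 for k=1..66:
1, 1, 2, 3, 5, 8, 13, 21, 34, 55, 89, 144, 233, 377, 172, 111, 283, 394, 239, 195, 434, 191, 187, 378, 127, 67, 194, 261, 17, 278, 295, 135, 430, 127, 119, 246, 365, 173, 100, 273, 373, 208, 143, 351, 56, 407, 25, 432, 19, 13, 32, 45, 77, 122, 199, 321, 82, 403, 47, 12, 59, 71, 130, 201, 331, 94
F(66) mod 438 = 94


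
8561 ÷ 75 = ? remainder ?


8561 = 75 * 114 + 11
Check: 8550 + 11 = 8561

q = 114, r = 11


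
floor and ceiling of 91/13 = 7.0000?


91/13 = 7.0000
floor = 7
ceil = 7

floor = 7, ceil = 7


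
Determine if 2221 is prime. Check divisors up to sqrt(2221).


Check divisors up to sqrt(2221) = 47.1275
No divisors found.
2221 is prime.

Yes, 2221 is prime


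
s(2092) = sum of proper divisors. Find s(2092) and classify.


Proper divisors: 1, 2, 4, 523, 1046
Sum = 1 + 2 + 4 + 523 + 1046 = 1576
1576 < 2092 → deficient

s(2092) = 1576 (deficient)


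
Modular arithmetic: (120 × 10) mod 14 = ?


120 × 10 = 1200
1200 mod 14 = 10


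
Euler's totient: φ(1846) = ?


1846 = 2 × 13 × 71
Prime factors: 2, 13, 71
φ(1846) = 1846 × (1-1/2) × (1-1/13) × (1-1/71)
= 1846 × 1/2 × 12/13 × 70/71 = 840

φ(1846) = 840


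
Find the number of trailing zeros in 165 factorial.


floor(165/5) = 33
floor(165/25) = 6
floor(165/125) = 1
Total = 40

40 trailing zeros


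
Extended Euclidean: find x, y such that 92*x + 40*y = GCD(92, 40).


Tabular extended Euclidean (each row: r = 92*s + 40*t):
r=92, s=1, t=0
r=40, s=0, t=1
q=2: r=12, s=1, t=-2   [92*(1) + 40*(-2) = 12]
q=3: r=4, s=-3, t=7   [92*(-3) + 40*(7) = 4]
q=3: r=0, s=10, t=-23   [92*(10) + 40*(-23) = 0]
GCD = 4; from the row with r=4: x=-3, y=7
Check: 92*(-3) + 40*(7) = -276 + 280 = 4

GCD = 4, x = -3, y = 7


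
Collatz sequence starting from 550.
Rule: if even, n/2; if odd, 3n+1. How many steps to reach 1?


550 → 275 → 826 → 413 → 1240 → 620 → 310 → 155 → 466 → 233 → 700 → 350 → 175 → 526 → 263 → 790 → 395 → 1186 → 593 → 1780 → 890 → 445 → 1336 → 668 → 334 → 167 → 502 → 251 → 754 → 377 → 1132 → 566 → 283 → 850 → 425 → 1276 → 638 → 319 → 958 → 479 → 1438 → 719 → 2158 → 1079 → 3238 → 1619 → 4858 → 2429 → 7288 → 3644 → 1822 → 911 → 2734 → 1367 → 4102 → 2051 → 6154 → 3077 → 9232 → 4616 → 2308 → 1154 → 577 → 1732 → 866 → 433 → 1300 → 650 → 325 → 976 → 488 → 244 → 122 → 61 → 184 → 92 → 46 → 23 → 70 → 35 → 106 → 53 → 160 → 80 → 40 → 20 → 10 → 5 → 16 → 8 → 4 → 2 → 1
Total steps = 92

92 steps


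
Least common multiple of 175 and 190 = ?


GCD(175, 190) = 5
LCM = 175*190/5 = 33250/5 = 6650

LCM = 6650


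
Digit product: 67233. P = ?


6 × 7 × 2 × 3 × 3 = 756


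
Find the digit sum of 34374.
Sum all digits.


3 + 4 + 3 + 7 + 4 = 21


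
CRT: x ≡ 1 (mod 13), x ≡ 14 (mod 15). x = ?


M = 13*15 = 195
M1 = M/13 = 15, M2 = M/15 = 13
M1^(-1) mod 13 = 7, M2^(-1) mod 15 = 7
x = 1*15*7 + 14*13*7 = 1379
1379 mod 195 = 14
Check: 14 mod 13 = 1 ✓, 14 mod 15 = 14 ✓

x ≡ 14 (mod 195)


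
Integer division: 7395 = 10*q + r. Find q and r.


7395 = 10 * 739 + 5
Check: 7390 + 5 = 7395

q = 739, r = 5


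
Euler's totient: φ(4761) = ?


4761 = 3^2 × 23^2
Prime factors: 3, 23
φ(4761) = 4761 × (1-1/3) × (1-1/23)
= 4761 × 2/3 × 22/23 = 3036

φ(4761) = 3036
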